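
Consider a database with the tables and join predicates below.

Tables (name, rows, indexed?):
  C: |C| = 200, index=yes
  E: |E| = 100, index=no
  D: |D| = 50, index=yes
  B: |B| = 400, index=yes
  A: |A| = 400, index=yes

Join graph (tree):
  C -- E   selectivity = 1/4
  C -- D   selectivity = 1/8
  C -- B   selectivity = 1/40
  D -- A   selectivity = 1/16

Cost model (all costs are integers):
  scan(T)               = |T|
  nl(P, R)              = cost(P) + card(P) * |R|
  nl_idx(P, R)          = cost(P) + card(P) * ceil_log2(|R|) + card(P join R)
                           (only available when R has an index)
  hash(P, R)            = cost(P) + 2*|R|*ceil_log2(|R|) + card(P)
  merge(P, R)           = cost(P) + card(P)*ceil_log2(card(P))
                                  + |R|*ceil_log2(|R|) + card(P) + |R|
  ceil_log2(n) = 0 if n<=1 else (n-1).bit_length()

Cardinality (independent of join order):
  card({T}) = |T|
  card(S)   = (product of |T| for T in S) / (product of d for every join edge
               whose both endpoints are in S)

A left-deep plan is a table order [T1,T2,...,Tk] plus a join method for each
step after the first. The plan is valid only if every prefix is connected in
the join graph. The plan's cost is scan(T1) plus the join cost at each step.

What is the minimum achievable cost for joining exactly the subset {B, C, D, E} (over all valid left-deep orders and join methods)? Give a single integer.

20500

Selinger DP over subsets of {B,C,D,E}:
  {C}: scan cost=200, card=200
  {E}: scan cost=100, card=100
  {D}: scan cost=50, card=50
  {B}: scan cost=400, card=400
  {CE}: card=5000; try (E,hash)→1800, (C,merge)→2700, (E,merge)→2800, (C,hash)→3400, (C,nl_idx)→5900, (C,nl)→20100 …(+1); best=1800 via (E,hash)
  {CD}: card=1250; try (D,hash)→1000, (C,nl_idx)→1700, (C,merge)→2200, (D,merge)→2350, (D,nl_idx)→2650, (C,hash)→3300 …(+2); best=1000 via (D,hash)
  {BC}: card=2000; try (C,hash)→4000, (B,nl_idx)→4000, (C,nl_idx)→5600, (B,merge)→6000, (C,merge)→6200, (B,hash)→7600 …(+2); best=4000 via (C,hash)
  {CDE}: card=31250; try (E,hash)→3650, (D,hash)→7400, (E,merge)→16800, (D,nl_idx)→63050, (D,merge)→72150, (E,nl)→126000 …(+1); best=3650 via (E,hash)
  {BCE}: card=50000; try (E,hash)→7400, (B,hash)→14000, (E,merge)→28800, (B,merge)→75800, (B,nl_idx)→96800, (E,nl)→204000 …(+1); best=7400 via (E,hash)
  {BCD}: card=12500; try (D,hash)→6600, (B,hash)→9450, (B,merge)→20000, (B,nl_idx)→24750, (D,merge)→28350, (D,nl_idx)→28500 …(+2); best=6600 via (D,hash)
  {BCDE}: card=312500; try (E,hash)→20500, (B,hash)→42100, (D,hash)→58000, (E,merge)→194900, (B,merge)→507650, (B,nl_idx)→597400 …(+5); best=20500 via (E,hash)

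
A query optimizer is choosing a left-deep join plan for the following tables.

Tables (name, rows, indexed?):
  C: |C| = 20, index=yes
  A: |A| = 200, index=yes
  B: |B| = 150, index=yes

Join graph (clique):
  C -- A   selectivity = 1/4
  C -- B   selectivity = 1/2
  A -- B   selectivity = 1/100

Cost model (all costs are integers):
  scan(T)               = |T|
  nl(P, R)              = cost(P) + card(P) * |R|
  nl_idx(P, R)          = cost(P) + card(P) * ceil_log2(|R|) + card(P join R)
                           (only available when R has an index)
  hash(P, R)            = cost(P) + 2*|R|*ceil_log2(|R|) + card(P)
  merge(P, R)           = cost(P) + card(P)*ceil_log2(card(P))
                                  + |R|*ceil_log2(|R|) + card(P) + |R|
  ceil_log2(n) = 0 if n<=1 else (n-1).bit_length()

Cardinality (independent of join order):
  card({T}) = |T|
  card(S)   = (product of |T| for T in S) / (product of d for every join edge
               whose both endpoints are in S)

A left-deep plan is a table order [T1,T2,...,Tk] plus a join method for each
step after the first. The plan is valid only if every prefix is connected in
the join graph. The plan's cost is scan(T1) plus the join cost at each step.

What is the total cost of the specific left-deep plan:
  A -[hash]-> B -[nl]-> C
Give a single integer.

step 1: scan A: cost=200, card=200
step 2: join B via hash
    card(P join B) = 200*150/(100) = 300
    cost = 200 + 2*150*8 + 200 = 2800
step 3: join C via nl
    card(P join C) = 300*20/(4*2) = 750
    cost = 2800 + 300*20 = 8800

8800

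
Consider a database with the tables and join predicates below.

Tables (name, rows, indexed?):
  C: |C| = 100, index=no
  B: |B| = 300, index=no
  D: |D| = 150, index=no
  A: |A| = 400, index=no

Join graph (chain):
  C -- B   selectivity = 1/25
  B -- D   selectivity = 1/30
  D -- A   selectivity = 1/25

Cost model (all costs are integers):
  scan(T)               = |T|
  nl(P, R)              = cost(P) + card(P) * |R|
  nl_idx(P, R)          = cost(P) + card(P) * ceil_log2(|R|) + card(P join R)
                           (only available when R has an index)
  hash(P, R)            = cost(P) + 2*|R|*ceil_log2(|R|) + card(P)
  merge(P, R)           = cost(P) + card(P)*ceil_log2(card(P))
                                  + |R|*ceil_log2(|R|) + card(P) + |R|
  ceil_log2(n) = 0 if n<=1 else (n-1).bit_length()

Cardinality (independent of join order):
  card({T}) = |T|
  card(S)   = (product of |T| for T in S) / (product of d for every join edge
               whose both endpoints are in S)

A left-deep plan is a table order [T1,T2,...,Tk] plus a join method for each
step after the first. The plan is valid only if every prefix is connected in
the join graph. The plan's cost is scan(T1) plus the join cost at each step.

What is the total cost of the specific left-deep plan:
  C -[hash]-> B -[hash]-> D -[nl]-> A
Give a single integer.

2409200

step 1: scan C: cost=100, card=100
step 2: join B via hash
    card(P join B) = 100*300/(25) = 1200
    cost = 100 + 2*300*9 + 100 = 5600
step 3: join D via hash
    card(P join D) = 1200*150/(30) = 6000
    cost = 5600 + 2*150*8 + 1200 = 9200
step 4: join A via nl
    card(P join A) = 6000*400/(25) = 96000
    cost = 9200 + 6000*400 = 2409200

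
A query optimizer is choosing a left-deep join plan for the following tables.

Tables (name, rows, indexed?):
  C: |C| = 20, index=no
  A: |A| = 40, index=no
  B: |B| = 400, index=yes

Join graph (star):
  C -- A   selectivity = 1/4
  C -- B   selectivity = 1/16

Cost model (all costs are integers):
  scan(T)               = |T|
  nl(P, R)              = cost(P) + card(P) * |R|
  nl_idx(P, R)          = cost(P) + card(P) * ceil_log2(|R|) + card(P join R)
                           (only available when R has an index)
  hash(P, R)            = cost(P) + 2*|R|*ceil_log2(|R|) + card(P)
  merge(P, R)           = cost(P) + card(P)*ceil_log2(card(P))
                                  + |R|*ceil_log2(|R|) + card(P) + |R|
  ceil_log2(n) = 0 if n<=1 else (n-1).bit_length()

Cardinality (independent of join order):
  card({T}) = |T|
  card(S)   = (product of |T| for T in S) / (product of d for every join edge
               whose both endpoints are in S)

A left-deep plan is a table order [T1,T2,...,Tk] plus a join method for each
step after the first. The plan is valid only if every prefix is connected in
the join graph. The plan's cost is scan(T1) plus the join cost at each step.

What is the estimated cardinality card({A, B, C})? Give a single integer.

5000

Tables in S: A(40), B(400), C(20)
Edges inside S: C-A(d=4), C-B(d=16)
numerator = 40 * 400 * 20 = 320000
denominator = 4 * 16 = 64
card(S) = 320000 / 64 = 5000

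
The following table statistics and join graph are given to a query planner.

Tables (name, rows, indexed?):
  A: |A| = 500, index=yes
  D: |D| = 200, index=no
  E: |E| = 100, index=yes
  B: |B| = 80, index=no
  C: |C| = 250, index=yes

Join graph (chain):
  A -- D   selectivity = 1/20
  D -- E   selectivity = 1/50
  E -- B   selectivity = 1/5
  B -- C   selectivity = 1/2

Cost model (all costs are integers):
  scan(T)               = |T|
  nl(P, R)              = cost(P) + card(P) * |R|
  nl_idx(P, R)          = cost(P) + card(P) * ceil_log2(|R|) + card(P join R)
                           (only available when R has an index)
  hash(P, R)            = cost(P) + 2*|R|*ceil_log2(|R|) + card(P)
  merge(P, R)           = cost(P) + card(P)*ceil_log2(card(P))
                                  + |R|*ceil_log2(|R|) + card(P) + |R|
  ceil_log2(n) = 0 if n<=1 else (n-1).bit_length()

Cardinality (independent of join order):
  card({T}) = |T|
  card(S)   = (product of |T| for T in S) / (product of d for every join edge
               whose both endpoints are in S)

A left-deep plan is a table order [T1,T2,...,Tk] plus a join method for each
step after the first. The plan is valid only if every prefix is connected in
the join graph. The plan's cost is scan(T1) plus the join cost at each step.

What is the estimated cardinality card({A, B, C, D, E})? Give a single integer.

Tables in S: A(500), B(80), C(250), D(200), E(100)
Edges inside S: A-D(d=20), D-E(d=50), E-B(d=5), B-C(d=2)
numerator = 500 * 80 * 250 * 200 * 100 = 200000000000
denominator = 20 * 50 * 5 * 2 = 10000
card(S) = 200000000000 / 10000 = 20000000

20000000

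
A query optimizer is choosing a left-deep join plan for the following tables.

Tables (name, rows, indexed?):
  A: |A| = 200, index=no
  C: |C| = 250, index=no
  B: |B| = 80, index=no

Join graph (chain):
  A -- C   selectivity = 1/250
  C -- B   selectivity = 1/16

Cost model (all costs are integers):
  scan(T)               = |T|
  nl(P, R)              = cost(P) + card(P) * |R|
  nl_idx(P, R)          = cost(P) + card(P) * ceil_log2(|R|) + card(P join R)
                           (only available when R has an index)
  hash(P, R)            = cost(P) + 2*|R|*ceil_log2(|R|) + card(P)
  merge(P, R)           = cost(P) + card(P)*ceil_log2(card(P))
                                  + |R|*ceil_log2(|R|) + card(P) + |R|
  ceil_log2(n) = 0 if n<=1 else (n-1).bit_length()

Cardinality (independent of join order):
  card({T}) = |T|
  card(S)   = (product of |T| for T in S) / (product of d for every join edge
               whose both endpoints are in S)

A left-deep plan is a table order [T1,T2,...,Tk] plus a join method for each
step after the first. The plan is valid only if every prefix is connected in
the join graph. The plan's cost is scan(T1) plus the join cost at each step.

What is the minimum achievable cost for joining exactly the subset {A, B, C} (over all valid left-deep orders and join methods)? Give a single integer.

5020

Selinger DP over subsets of {A,B,C}:
  {A}: scan cost=200, card=200
  {C}: scan cost=250, card=250
  {B}: scan cost=80, card=80
  {AC}: card=200; try (A,hash)→3700, (C,merge)→4250, (A,merge)→4300, (C,hash)→4400, (C,nl)→50200, (A,nl)→50250; best=3700 via (A,hash)
  {BC}: card=1250; try (B,hash)→1620, (C,merge)→2970, (B,merge)→3140, (C,hash)→4160, (C,nl)→20080, (B,nl)→20250; best=1620 via (B,hash)
  {ABC}: card=1000; try (B,hash)→5020, (A,hash)→6070, (B,merge)→6140, (A,merge)→18420, (B,nl)→19700, (A,nl)→251620; best=5020 via (B,hash)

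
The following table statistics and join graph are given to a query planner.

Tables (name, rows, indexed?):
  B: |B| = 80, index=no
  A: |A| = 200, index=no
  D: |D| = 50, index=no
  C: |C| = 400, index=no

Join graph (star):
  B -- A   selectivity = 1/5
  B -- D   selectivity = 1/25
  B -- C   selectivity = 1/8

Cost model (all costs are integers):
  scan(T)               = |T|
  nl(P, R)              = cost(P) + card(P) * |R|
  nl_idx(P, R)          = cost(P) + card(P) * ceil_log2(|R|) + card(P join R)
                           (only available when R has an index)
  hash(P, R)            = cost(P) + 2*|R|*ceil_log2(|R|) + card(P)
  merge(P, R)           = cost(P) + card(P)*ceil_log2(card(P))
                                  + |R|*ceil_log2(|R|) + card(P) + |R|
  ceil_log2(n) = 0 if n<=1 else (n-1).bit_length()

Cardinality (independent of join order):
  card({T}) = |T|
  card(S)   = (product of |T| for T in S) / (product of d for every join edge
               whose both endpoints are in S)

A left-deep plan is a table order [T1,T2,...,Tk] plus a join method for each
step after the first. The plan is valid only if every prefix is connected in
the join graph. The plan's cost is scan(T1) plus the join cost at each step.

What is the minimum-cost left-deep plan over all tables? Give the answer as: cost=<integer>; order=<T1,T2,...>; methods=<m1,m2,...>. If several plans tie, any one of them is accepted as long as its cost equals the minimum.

Selinger DP (subsets sized 1..n):
  {B}: scan cost=80, card=80
  {A}: scan cost=200, card=200
  {D}: scan cost=50, card=50
  {C}: scan cost=400, card=400
  {AB}: card=3200; try (B,hash)→1520, (A,merge)→2520, (B,merge)→2640, (A,hash)→3360, (A,nl)→16080, (B,nl)→16200; best=1520 via (B,hash)
  {BD}: card=160; try (D,hash)→760, (B,merge)→1040, (D,merge)→1070, (B,hash)→1220, (B,nl)→4050, (D,nl)→4080; best=760 via (D,hash)
  {BC}: card=4000; try (B,hash)→1920, (C,merge)→4720, (B,merge)→5040, (C,hash)→7360, (C,nl)→32080, (B,nl)→32400; best=1920 via (B,hash)
  {ABD}: card=6400; try (A,merge)→4000, (A,hash)→4120, (D,hash)→5320, (A,nl)→32760, (D,merge)→43470, (D,nl)→161520; best=4000 via (A,merge)
  {ABC}: card=160000; try (A,hash)→9120, (C,hash)→11920, (C,merge)→47120, (A,merge)→55720, (A,nl)→801920, (C,nl)→1281520; best=9120 via (A,hash)
  {BCD}: card=8000; try (C,merge)→6200, (D,hash)→6520, (C,hash)→8120, (D,merge)→54270, (C,nl)→64760, (D,nl)→201920; best=6200 via (C,merge)
  {ABCD}: card=320000; try (A,hash)→17400, (C,hash)→17600, (C,merge)→97600, (A,merge)→120000, (D,hash)→169720, (A,nl)→1606200 …(+3); best=17400 via (A,hash)

cost=17400; order=B,D,C,A; methods=hash,merge,hash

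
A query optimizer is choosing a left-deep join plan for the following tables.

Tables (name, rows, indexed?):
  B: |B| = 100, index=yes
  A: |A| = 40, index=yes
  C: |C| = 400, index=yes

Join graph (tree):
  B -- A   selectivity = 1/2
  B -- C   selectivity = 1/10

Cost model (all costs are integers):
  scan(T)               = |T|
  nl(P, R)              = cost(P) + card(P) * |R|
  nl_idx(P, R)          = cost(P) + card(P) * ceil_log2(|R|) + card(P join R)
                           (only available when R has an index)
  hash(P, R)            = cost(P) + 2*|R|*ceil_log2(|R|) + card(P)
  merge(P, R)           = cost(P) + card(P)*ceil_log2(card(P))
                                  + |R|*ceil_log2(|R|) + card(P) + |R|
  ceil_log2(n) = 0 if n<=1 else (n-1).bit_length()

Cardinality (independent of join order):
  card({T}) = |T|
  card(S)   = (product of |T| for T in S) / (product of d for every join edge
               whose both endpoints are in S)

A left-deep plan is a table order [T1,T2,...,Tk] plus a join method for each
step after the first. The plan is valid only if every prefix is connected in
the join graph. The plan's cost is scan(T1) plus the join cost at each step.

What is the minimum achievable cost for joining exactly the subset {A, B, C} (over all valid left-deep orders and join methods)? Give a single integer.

Selinger DP over subsets of {A,B,C}:
  {B}: scan cost=100, card=100
  {A}: scan cost=40, card=40
  {C}: scan cost=400, card=400
  {AB}: card=2000; try (A,hash)→680, (B,merge)→1120, (A,merge)→1180, (B,hash)→1480, (B,nl_idx)→2320, (A,nl_idx)→2700 …(+2); best=680 via (A,hash)
  {BC}: card=4000; try (B,hash)→2200, (C,merge)→4900, (C,nl_idx)→5000, (B,merge)→5200, (B,nl_idx)→7200, (C,hash)→7400 …(+2); best=2200 via (B,hash)
  {ABC}: card=80000; try (A,hash)→6680, (C,hash)→9880, (C,merge)→28680, (A,merge)→54480, (C,nl_idx)→98680, (A,nl_idx)→106200 …(+2); best=6680 via (A,hash)

6680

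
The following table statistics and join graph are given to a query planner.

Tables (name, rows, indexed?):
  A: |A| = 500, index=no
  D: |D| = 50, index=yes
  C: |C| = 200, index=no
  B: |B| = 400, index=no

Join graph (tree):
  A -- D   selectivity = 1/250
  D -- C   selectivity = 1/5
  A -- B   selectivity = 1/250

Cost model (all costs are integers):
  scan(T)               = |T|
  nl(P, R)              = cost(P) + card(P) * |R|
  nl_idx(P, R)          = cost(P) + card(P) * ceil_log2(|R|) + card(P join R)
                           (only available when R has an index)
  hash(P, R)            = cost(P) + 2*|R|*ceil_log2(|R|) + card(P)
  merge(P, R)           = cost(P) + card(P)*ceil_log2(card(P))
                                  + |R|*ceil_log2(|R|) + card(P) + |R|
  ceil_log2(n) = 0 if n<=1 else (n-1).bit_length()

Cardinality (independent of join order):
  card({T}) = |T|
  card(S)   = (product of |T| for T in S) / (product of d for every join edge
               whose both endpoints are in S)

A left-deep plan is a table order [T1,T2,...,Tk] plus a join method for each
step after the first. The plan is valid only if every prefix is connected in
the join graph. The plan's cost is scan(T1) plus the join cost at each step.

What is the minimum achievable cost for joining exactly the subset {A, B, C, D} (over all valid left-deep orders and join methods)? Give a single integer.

Selinger DP over subsets of {A,B,C,D}:
  {A}: scan cost=500, card=500
  {D}: scan cost=50, card=50
  {C}: scan cost=200, card=200
  {B}: scan cost=400, card=400
  {AD}: card=100; try (D,hash)→1600, (D,nl_idx)→3600, (A,merge)→5400, (D,merge)→5850, (A,hash)→9100, (A,nl)→25050 …(+1); best=1600 via (D,hash)
  {AB}: card=800; try (B,hash)→8200, (A,merge)→9400, (B,merge)→9500, (A,hash)→9800, (A,nl)→200400, (B,nl)→200500; best=8200 via (B,hash)
  {CD}: card=2000; try (D,hash)→1000, (C,merge)→2200, (D,merge)→2350, (C,hash)→3300, (D,nl_idx)→3400, (C,nl)→10050 …(+1); best=1000 via (D,hash)
  {ACD}: card=4000; try (C,merge)→4200, (C,hash)→4900, (A,hash)→12000, (C,nl)→21600, (A,merge)→30000, (A,nl)→1001000; best=4200 via (C,merge)
  {ABD}: card=160; try (B,merge)→6400, (B,hash)→8900, (D,hash)→9600, (D,nl_idx)→13160, (D,merge)→17350, (B,nl)→41600 …(+1); best=6400 via (B,merge)
  {ABCD}: card=6400; try (C,merge)→9640, (C,hash)→9760, (B,hash)→15400, (C,nl)→38400, (B,merge)→60200, (B,nl)→1604200; best=9640 via (C,merge)

9640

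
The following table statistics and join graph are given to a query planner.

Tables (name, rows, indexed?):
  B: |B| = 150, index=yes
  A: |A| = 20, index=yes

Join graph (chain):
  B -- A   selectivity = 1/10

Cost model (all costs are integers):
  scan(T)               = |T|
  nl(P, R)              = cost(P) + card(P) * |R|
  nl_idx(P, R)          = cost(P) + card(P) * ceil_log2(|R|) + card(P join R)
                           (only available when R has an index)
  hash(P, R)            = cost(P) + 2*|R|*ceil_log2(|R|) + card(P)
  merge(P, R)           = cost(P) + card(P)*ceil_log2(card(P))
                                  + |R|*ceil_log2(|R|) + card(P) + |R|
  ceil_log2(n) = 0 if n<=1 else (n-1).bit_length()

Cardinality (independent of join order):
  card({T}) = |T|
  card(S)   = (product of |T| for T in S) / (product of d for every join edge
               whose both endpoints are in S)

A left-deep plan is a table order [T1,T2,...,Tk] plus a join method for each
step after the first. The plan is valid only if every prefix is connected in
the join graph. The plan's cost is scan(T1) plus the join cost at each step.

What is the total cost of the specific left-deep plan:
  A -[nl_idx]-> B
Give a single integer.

480

step 1: scan A: cost=20, card=20
step 2: join B via nl_idx
    card(P join B) = 20*150/(10) = 300
    cost = 20 + 20*8 + 300 = 480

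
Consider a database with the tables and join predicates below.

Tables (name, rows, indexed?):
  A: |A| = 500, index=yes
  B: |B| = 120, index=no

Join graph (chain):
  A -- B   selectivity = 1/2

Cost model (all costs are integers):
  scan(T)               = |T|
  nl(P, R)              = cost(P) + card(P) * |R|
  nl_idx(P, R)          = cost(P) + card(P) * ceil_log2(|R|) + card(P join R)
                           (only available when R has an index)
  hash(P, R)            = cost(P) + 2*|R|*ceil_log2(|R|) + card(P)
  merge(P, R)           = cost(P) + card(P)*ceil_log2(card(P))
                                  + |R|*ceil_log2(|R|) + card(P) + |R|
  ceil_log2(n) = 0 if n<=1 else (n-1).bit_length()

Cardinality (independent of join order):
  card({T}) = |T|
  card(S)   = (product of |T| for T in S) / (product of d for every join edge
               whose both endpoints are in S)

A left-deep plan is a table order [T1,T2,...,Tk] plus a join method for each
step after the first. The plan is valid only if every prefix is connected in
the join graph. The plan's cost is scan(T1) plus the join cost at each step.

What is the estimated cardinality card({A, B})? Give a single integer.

30000

Tables in S: A(500), B(120)
Edges inside S: A-B(d=2)
numerator = 500 * 120 = 60000
denominator = 2 = 2
card(S) = 60000 / 2 = 30000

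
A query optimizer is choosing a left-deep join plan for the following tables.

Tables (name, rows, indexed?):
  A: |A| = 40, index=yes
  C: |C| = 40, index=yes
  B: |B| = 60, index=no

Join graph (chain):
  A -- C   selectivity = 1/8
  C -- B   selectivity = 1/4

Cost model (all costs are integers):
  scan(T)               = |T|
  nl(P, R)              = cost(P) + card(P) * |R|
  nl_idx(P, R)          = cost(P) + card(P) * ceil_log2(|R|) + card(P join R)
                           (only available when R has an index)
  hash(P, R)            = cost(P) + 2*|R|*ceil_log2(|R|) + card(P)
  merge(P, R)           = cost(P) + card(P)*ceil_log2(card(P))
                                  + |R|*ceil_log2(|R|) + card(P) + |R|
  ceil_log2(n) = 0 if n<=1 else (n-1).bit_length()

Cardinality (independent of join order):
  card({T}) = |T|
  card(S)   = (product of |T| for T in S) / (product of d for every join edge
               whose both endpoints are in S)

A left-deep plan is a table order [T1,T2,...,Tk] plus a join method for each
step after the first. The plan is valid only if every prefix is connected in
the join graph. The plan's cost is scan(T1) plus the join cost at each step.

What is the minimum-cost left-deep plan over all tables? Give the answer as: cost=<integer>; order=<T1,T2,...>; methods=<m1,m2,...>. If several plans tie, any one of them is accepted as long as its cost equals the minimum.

cost=1400; order=A,C,B; methods=nl_idx,hash

Selinger DP (subsets sized 1..n):
  {A}: scan cost=40, card=40
  {C}: scan cost=40, card=40
  {B}: scan cost=60, card=60
  {AC}: card=200; try (C,nl_idx)→480, (A,nl_idx)→480, (C,hash)→560, (A,hash)→560, (C,merge)→600, (A,merge)→600 …(+2); best=480 via (C,nl_idx)
  {BC}: card=600; try (C,hash)→600, (B,merge)→740, (C,merge)→760, (B,hash)→800, (C,nl_idx)→1020, (B,nl)→2440 …(+1); best=600 via (C,hash)
  {ABC}: card=3000; try (B,hash)→1400, (A,hash)→1680, (B,merge)→2700, (A,nl_idx)→7200, (A,merge)→7480, (B,nl)→12480 …(+1); best=1400 via (B,hash)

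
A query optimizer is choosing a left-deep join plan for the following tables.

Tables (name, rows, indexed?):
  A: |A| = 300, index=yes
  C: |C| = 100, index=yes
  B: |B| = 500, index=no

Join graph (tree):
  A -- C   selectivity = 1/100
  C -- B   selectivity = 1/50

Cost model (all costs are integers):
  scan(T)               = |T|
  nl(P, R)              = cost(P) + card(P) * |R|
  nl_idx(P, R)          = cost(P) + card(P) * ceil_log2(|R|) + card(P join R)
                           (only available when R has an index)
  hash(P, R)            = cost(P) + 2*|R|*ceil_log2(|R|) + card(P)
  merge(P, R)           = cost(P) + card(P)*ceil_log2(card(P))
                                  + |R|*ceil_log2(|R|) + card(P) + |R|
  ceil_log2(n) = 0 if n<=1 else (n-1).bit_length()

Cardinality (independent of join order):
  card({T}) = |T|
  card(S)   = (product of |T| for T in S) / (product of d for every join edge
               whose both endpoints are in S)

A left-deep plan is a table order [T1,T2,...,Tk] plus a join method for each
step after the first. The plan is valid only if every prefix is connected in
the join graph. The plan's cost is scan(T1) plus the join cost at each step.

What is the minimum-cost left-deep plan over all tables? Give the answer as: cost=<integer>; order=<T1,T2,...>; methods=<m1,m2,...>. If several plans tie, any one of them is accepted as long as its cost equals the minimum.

Selinger DP (subsets sized 1..n):
  {A}: scan cost=300, card=300
  {C}: scan cost=100, card=100
  {B}: scan cost=500, card=500
  {AC}: card=300; try (A,nl_idx)→1300, (C,hash)→2000, (C,nl_idx)→2700, (A,merge)→3900, (C,merge)→4100, (A,hash)→5600 …(+2); best=1300 via (A,nl_idx)
  {BC}: card=1000; try (C,hash)→2400, (C,nl_idx)→5000, (B,merge)→5900, (C,merge)→6300, (B,hash)→9200, (B,nl)→50100 …(+1); best=2400 via (C,hash)
  {ABC}: card=3000; try (A,hash)→8800, (B,merge)→9300, (B,hash)→10600, (A,nl_idx)→14400, (A,merge)→16400, (B,nl)→151300 …(+1); best=8800 via (A,hash)

cost=8800; order=B,C,A; methods=hash,hash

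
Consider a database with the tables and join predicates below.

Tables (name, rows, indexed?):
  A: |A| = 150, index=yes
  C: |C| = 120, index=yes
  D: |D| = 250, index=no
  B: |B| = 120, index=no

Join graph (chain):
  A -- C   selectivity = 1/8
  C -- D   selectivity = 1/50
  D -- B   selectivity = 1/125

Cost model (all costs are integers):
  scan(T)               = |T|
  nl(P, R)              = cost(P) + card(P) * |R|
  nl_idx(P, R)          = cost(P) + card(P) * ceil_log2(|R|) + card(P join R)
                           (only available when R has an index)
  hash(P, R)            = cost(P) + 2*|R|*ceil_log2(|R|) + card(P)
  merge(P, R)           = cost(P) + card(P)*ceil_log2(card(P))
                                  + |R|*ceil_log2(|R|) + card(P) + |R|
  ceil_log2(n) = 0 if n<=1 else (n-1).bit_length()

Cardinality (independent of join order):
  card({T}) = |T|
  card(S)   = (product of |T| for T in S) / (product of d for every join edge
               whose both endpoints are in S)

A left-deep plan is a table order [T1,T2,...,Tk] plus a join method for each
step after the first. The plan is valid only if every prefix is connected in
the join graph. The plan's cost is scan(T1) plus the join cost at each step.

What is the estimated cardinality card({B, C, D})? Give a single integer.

Tables in S: B(120), C(120), D(250)
Edges inside S: C-D(d=50), D-B(d=125)
numerator = 120 * 120 * 250 = 3600000
denominator = 50 * 125 = 6250
card(S) = 3600000 / 6250 = 576

576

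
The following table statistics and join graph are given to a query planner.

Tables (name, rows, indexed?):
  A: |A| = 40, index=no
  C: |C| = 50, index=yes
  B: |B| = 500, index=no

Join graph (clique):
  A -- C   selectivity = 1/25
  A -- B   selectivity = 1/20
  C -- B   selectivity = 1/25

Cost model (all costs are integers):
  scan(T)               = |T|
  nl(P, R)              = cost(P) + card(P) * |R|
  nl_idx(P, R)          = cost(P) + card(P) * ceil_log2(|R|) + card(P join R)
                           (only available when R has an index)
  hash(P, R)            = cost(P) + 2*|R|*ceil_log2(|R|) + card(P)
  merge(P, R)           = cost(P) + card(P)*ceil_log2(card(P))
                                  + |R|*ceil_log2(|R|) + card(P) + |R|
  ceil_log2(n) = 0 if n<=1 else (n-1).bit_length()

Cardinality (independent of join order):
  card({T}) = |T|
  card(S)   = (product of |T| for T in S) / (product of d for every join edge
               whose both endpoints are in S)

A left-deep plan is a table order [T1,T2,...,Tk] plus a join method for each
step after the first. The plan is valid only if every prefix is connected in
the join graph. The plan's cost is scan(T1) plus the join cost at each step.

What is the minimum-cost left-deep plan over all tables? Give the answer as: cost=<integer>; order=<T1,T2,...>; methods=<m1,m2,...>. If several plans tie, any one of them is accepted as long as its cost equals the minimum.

Selinger DP (subsets sized 1..n):
  {A}: scan cost=40, card=40
  {C}: scan cost=50, card=50
  {B}: scan cost=500, card=500
  {AC}: card=80; try (C,nl_idx)→360, (A,hash)→580, (C,merge)→670, (C,hash)→680, (A,merge)→680, (C,nl)→2040 …(+1); best=360 via (C,nl_idx)
  {AB}: card=1000; try (A,hash)→1480, (B,merge)→5320, (A,merge)→5780, (B,hash)→9080, (B,nl)→20040, (A,nl)→20500; best=1480 via (A,hash)
  {BC}: card=1000; try (C,hash)→1600, (C,nl_idx)→4500, (B,merge)→5400, (C,merge)→5850, (B,hash)→9100, (B,nl)→25050 …(+1); best=1600 via (C,hash)
  {ABC}: card=80; try (C,hash)→3080, (A,hash)→3080, (B,merge)→6000, (C,nl_idx)→7560, (B,hash)→9440, (C,merge)→12830 …(+4); best=3080 via (C,hash)

cost=3080; order=B,A,C; methods=hash,hash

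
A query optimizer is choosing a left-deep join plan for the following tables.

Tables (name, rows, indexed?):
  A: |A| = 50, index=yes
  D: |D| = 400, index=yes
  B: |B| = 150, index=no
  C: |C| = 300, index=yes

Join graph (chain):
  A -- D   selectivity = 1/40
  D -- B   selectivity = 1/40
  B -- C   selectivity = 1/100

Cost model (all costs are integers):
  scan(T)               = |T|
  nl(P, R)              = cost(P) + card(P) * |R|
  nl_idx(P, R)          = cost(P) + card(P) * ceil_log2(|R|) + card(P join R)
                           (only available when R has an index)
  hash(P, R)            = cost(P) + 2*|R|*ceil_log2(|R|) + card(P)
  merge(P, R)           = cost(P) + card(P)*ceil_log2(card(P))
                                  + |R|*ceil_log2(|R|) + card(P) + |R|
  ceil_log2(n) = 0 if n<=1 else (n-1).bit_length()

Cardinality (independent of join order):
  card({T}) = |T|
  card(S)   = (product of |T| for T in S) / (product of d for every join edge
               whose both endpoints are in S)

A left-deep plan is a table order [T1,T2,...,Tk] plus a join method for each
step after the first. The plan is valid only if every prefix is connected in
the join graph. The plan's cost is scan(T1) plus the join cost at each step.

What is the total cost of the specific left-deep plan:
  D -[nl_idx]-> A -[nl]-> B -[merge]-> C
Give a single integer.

step 1: scan D: cost=400, card=400
step 2: join A via nl_idx
    card(P join A) = 400*50/(40) = 500
    cost = 400 + 400*6 + 500 = 3300
step 3: join B via nl
    card(P join B) = 500*150/(40) = 1875
    cost = 3300 + 500*150 = 78300
step 4: join C via merge
    card(P join C) = 1875*300/(100) = 5625
    cost = 78300 + 1875*11 + 300*9 + 1875 + 300 = 103800

103800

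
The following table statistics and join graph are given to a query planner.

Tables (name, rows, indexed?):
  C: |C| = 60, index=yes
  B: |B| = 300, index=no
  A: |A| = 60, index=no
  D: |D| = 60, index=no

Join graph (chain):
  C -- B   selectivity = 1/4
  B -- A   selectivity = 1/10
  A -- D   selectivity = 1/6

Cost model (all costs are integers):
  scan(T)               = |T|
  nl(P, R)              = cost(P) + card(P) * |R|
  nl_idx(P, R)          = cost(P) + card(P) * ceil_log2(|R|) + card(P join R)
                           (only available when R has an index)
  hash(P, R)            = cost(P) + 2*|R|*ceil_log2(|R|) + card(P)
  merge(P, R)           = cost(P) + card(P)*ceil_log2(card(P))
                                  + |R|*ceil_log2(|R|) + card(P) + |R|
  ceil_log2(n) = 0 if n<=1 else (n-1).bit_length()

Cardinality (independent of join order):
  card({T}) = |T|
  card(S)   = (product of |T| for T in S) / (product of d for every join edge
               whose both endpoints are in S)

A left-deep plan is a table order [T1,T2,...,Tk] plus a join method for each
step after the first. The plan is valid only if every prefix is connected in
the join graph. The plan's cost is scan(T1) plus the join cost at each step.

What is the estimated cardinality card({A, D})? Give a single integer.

Tables in S: A(60), D(60)
Edges inside S: A-D(d=6)
numerator = 60 * 60 = 3600
denominator = 6 = 6
card(S) = 3600 / 6 = 600

600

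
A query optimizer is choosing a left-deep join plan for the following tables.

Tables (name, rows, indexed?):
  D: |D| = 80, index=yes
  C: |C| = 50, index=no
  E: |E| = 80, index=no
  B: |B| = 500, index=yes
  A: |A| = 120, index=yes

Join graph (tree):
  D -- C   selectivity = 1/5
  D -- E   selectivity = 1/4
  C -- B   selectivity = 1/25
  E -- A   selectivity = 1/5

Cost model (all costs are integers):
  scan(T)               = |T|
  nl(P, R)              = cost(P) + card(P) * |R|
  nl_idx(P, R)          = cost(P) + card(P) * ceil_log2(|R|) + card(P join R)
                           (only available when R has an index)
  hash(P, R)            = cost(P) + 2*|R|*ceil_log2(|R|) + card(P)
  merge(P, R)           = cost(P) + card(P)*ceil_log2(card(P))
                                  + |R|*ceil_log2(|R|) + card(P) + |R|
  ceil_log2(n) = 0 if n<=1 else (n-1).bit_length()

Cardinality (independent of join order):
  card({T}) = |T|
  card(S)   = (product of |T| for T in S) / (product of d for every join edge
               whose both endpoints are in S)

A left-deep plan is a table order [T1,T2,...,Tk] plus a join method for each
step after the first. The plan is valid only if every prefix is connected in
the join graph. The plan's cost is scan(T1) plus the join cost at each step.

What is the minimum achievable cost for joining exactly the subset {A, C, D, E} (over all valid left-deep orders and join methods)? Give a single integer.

Selinger DP over subsets of {A,C,D,E}:
  {D}: scan cost=80, card=80
  {C}: scan cost=50, card=50
  {E}: scan cost=80, card=80
  {A}: scan cost=120, card=120
  {CD}: card=800; try (C,hash)→760, (D,merge)→1040, (C,merge)→1070, (D,nl_idx)→1200, (D,hash)→1220, (D,nl)→4050 …(+1); best=760 via (C,hash)
  {DE}: card=1600; try (E,hash)→1280, (D,hash)→1280, (E,merge)→1360, (D,merge)→1360, (D,nl_idx)→2240, (E,nl)→6480 …(+1); best=1280 via (E,hash)
  {AE}: card=1920; try (E,hash)→1360, (A,merge)→1680, (E,merge)→1720, (A,hash)→1840, (A,nl_idx)→2560, (A,nl)→9680 …(+1); best=1360 via (E,hash)
  {CDE}: card=16000; try (E,hash)→2680, (C,hash)→3480, (E,merge)→10200, (C,merge)→20830, (E,nl)→64760, (C,nl)→81280; best=2680 via (E,hash)
  {ADE}: card=38400; try (D,hash)→4400, (A,hash)→4560, (A,merge)→21440, (D,merge)→25040, (A,nl_idx)→50880, (D,nl_idx)→53200 …(+2); best=4400 via (D,hash)
  {ACDE}: card=384000; try (A,hash)→20360, (C,hash)→43400, (A,merge)→243640, (A,nl_idx)→498680, (C,merge)→657550, (A,nl)→1922680 …(+1); best=20360 via (A,hash)

20360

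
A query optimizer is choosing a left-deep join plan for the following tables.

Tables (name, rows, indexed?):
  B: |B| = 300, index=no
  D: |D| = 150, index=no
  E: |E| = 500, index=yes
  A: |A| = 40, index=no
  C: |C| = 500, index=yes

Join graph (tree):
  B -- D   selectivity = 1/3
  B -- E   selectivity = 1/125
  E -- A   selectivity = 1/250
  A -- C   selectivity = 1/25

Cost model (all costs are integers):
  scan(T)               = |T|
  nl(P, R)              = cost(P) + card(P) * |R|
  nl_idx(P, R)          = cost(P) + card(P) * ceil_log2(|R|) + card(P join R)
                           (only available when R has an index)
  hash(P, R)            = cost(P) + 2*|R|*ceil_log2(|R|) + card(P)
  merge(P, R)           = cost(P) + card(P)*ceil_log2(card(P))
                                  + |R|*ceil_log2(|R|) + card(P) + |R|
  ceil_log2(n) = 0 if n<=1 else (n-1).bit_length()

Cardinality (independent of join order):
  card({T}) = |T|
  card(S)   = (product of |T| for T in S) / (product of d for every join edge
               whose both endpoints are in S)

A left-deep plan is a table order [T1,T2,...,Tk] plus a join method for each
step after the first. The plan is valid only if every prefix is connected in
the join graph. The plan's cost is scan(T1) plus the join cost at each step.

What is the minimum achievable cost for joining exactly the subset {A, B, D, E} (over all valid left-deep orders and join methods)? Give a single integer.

Selinger DP over subsets of {A,B,D,E}:
  {B}: scan cost=300, card=300
  {D}: scan cost=150, card=150
  {E}: scan cost=500, card=500
  {A}: scan cost=40, card=40
  {BD}: card=15000; try (D,hash)→3000, (B,merge)→4500, (D,merge)→4650, (B,hash)→5700, (B,nl)→45150, (D,nl)→45300; best=3000 via (D,hash)
  {BE}: card=1200; try (E,nl_idx)→4200, (B,hash)→6400, (E,merge)→8300, (B,merge)→8500, (E,hash)→9600, (E,nl)→150300 …(+1); best=4200 via (E,nl_idx)
  {AE}: card=80; try (E,nl_idx)→480, (A,hash)→1480, (E,merge)→5320, (A,merge)→5780, (E,hash)→9080, (E,nl)→20040 …(+1); best=480 via (E,nl_idx)
  {BDE}: card=60000; try (D,hash)→7800, (D,merge)→19950, (E,hash)→27000, (D,nl)→184200, (E,nl_idx)→198000, (E,merge)→233000 …(+1); best=7800 via (D,hash)
  {ABE}: card=192; try (B,merge)→4120, (A,hash)→5880, (B,hash)→5960, (A,merge)→18880, (B,nl)→24480, (A,nl)→52200; best=4120 via (B,merge)
  {ABDE}: card=9600; try (D,hash)→6712, (D,merge)→7198, (D,nl)→32920, (A,hash)→68280, (A,merge)→1028080, (A,nl)→2407800; best=6712 via (D,hash)

6712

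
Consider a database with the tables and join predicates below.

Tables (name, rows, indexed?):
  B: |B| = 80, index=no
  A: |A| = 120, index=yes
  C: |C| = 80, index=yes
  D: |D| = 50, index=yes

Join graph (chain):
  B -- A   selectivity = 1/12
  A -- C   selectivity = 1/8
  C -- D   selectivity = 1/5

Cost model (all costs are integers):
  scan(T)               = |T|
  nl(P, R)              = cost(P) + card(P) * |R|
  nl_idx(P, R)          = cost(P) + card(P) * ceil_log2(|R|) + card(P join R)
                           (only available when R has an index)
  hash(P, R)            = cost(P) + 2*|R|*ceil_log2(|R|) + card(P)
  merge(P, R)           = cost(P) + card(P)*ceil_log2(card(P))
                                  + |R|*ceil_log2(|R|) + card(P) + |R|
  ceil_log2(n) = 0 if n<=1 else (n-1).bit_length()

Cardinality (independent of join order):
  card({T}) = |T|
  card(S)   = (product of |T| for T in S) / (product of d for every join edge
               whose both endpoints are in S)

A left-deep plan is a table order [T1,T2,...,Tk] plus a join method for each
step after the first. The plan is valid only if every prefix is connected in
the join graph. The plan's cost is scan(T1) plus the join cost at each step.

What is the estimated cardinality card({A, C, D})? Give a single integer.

12000

Tables in S: A(120), C(80), D(50)
Edges inside S: A-C(d=8), C-D(d=5)
numerator = 120 * 80 * 50 = 480000
denominator = 8 * 5 = 40
card(S) = 480000 / 40 = 12000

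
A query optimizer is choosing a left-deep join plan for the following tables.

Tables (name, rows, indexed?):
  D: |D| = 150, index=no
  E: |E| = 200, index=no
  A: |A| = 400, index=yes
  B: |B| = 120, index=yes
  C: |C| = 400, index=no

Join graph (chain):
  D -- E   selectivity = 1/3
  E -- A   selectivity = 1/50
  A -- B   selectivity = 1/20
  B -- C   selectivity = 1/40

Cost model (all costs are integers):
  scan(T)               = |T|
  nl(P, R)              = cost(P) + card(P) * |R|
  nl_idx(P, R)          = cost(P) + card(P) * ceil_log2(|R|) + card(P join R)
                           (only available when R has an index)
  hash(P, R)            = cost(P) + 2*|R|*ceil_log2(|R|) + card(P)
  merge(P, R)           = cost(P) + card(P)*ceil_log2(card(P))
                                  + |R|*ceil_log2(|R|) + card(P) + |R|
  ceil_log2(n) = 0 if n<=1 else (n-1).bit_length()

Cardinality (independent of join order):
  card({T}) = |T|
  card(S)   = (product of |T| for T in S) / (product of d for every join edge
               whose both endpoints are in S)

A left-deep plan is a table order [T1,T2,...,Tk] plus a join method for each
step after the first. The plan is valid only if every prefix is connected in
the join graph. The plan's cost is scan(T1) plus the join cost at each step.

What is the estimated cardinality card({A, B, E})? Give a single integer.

Tables in S: A(400), B(120), E(200)
Edges inside S: E-A(d=50), A-B(d=20)
numerator = 400 * 120 * 200 = 9600000
denominator = 50 * 20 = 1000
card(S) = 9600000 / 1000 = 9600

9600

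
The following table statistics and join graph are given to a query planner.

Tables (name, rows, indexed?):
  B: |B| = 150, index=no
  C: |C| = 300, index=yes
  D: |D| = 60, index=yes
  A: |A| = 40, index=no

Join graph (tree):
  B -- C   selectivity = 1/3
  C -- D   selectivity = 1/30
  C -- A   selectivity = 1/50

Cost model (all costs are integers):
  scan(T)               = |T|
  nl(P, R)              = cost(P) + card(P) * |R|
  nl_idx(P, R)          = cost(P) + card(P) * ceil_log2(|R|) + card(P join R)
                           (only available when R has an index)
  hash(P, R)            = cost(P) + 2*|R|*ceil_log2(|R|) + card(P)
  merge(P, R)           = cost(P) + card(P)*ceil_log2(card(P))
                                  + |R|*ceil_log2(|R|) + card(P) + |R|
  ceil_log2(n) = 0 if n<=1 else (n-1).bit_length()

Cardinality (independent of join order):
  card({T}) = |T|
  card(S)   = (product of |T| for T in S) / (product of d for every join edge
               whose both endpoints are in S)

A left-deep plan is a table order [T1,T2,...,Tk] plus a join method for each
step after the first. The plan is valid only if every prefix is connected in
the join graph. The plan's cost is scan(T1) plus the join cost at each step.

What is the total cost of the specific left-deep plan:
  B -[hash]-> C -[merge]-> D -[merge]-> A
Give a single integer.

711400

step 1: scan B: cost=150, card=150
step 2: join C via hash
    card(P join C) = 150*300/(3) = 15000
    cost = 150 + 2*300*9 + 150 = 5700
step 3: join D via merge
    card(P join D) = 15000*60/(30) = 30000
    cost = 5700 + 15000*14 + 60*6 + 15000 + 60 = 231120
step 4: join A via merge
    card(P join A) = 30000*40/(50) = 24000
    cost = 231120 + 30000*15 + 40*6 + 30000 + 40 = 711400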